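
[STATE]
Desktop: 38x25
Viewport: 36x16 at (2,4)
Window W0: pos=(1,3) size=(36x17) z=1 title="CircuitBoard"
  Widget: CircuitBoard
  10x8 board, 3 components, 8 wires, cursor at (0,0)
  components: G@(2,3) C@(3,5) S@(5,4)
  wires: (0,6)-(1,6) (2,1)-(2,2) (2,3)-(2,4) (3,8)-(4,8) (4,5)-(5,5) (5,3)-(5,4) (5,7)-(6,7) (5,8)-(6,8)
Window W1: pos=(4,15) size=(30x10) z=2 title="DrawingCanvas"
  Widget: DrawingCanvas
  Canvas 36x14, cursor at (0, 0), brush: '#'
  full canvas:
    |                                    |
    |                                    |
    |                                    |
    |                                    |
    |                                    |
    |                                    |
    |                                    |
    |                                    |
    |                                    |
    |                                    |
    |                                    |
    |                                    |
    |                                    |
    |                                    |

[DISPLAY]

 CircuitBoard                     ┃ 
──────────────────────────────────┨ 
   0 1 2 3 4 5 6 7 8 9            ┃ 
0  [.]                      ·     ┃ 
                            │     ┃ 
1                           ·     ┃ 
                                  ┃ 
2       · ─ ·   G ─ ·             ┃ 
                                  ┃ 
3                       C         ┃ 
                                  ┃ 
4 ┏━━━━━━━━━━━━━━━━━━━━━━━━━━━━┓  ┃ 
  ┃ DrawingCanvas              ┃  ┃ 
5 ┠────────────────────────────┨· ┃ 
  ┃+                           ┃│ ┃ 
━━┃                            ┃━━┛ 


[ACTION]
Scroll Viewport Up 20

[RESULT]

                                    
                                    
                                    
━━━━━━━━━━━━━━━━━━━━━━━━━━━━━━━━━━┓ 
 CircuitBoard                     ┃ 
──────────────────────────────────┨ 
   0 1 2 3 4 5 6 7 8 9            ┃ 
0  [.]                      ·     ┃ 
                            │     ┃ 
1                           ·     ┃ 
                                  ┃ 
2       · ─ ·   G ─ ·             ┃ 
                                  ┃ 
3                       C         ┃ 
                                  ┃ 
4 ┏━━━━━━━━━━━━━━━━━━━━━━━━━━━━┓  ┃ 


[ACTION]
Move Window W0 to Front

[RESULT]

                                    
                                    
                                    
━━━━━━━━━━━━━━━━━━━━━━━━━━━━━━━━━━┓ 
 CircuitBoard                     ┃ 
──────────────────────────────────┨ 
   0 1 2 3 4 5 6 7 8 9            ┃ 
0  [.]                      ·     ┃ 
                            │     ┃ 
1                           ·     ┃ 
                                  ┃ 
2       · ─ ·   G ─ ·             ┃ 
                                  ┃ 
3                       C         ┃ 
                                  ┃ 
4                       ·         ┃ 


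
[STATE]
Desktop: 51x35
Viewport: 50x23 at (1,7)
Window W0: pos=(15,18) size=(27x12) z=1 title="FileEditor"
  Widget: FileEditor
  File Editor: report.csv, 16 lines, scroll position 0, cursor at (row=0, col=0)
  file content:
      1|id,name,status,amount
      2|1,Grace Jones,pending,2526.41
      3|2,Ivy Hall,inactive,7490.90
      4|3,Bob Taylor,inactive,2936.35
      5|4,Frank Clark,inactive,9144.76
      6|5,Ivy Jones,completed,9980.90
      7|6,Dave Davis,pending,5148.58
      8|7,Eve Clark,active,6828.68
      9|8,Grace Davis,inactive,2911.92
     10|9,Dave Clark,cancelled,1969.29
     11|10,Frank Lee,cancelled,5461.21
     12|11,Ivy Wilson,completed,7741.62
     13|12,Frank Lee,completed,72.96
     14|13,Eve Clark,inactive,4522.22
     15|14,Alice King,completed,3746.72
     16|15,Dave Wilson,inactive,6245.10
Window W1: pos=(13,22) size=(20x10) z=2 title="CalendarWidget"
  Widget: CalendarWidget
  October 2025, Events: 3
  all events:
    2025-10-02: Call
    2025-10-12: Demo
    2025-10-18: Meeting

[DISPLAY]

                                                  
                                                  
                                                  
                                                  
                                                  
                                                  
                                                  
                                                  
                                                  
                                                  
                                                  
              ┏━━━━━━━━━━━━━━━━━━━━━━━━━┓         
              ┃ FileEditor              ┃         
              ┠─────────────────────────┨         
              ┃█d,name,status,amount   ▲┃         
            ┏━━━━━━━━━━━━━━━━━━┓ding,25█┃         
            ┃ CalendarWidget   ┃ve,7490░┃         
            ┠──────────────────┨tive,29░┃         
            ┃   October 2025   ┃ctive,9░┃         
            ┃Mo Tu We Th Fr Sa ┃eted,99░┃         
            ┃       1  2*  3  4┃ing,514░┃         
            ┃ 6  7  8  9 10 11 ┃e,6828.▼┃         
            ┃13 14 15 16 17 18*┃━━━━━━━━┛         


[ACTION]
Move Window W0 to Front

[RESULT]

                                                  
                                                  
                                                  
                                                  
                                                  
                                                  
                                                  
                                                  
                                                  
                                                  
                                                  
              ┏━━━━━━━━━━━━━━━━━━━━━━━━━┓         
              ┃ FileEditor              ┃         
              ┠─────────────────────────┨         
              ┃█d,name,status,amount   ▲┃         
            ┏━┃1,Grace Jones,pending,25█┃         
            ┃ ┃2,Ivy Hall,inactive,7490░┃         
            ┠─┃3,Bob Taylor,inactive,29░┃         
            ┃ ┃4,Frank Clark,inactive,9░┃         
            ┃M┃5,Ivy Jones,completed,99░┃         
            ┃ ┃6,Dave Davis,pending,514░┃         
            ┃ ┃7,Eve Clark,active,6828.▼┃         
            ┃1┗━━━━━━━━━━━━━━━━━━━━━━━━━┛         


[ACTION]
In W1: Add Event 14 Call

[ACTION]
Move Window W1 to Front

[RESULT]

                                                  
                                                  
                                                  
                                                  
                                                  
                                                  
                                                  
                                                  
                                                  
                                                  
                                                  
              ┏━━━━━━━━━━━━━━━━━━━━━━━━━┓         
              ┃ FileEditor              ┃         
              ┠─────────────────────────┨         
              ┃█d,name,status,amount   ▲┃         
            ┏━━━━━━━━━━━━━━━━━━┓ding,25█┃         
            ┃ CalendarWidget   ┃ve,7490░┃         
            ┠──────────────────┨tive,29░┃         
            ┃   October 2025   ┃ctive,9░┃         
            ┃Mo Tu We Th Fr Sa ┃eted,99░┃         
            ┃       1  2*  3  4┃ing,514░┃         
            ┃ 6  7  8  9 10 11 ┃e,6828.▼┃         
            ┃13 14* 15 16 17 18┃━━━━━━━━┛         


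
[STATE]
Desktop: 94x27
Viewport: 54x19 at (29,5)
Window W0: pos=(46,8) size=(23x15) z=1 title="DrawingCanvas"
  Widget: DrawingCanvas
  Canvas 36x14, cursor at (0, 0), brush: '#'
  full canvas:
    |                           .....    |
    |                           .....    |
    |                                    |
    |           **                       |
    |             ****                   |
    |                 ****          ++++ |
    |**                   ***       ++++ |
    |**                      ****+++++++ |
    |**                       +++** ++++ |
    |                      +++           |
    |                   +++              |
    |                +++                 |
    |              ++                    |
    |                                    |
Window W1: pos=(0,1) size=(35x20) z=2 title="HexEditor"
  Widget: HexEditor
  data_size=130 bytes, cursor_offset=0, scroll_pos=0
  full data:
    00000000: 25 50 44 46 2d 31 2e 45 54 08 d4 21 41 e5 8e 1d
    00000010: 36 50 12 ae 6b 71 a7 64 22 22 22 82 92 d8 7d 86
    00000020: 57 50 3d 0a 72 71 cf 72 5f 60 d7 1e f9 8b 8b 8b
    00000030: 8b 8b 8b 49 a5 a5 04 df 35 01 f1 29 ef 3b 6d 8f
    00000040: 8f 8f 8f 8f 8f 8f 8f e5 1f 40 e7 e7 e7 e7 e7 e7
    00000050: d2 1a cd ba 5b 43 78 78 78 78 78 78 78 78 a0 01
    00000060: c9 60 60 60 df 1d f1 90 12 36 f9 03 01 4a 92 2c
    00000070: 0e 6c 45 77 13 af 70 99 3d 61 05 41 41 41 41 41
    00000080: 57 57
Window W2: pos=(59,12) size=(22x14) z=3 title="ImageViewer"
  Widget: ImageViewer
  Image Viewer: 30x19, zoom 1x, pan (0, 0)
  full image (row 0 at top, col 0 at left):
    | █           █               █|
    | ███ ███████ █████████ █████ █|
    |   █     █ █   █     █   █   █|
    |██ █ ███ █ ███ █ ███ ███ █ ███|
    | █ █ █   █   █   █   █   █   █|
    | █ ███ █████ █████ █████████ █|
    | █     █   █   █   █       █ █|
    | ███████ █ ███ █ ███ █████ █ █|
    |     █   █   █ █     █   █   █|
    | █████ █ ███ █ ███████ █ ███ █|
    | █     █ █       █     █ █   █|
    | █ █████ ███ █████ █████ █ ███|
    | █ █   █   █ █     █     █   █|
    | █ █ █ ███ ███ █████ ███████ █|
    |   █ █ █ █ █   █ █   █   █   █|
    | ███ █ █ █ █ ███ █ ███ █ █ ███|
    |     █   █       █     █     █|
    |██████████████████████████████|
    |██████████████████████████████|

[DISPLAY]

a7 64┃                                                
cf 72┃                                                
04 df┃                                                
8f e5┃           ┏━━━━━━━━━━━━━━━━━━━━━┓              
78 78┃           ┃ DrawingCanvas       ┃              
f1 90┃           ┠─────────────────────┨              
70 99┃           ┃+                    ┃              
     ┃           ┃            ┏━━━━━━━━━━━━━━━━━━━━┓  
     ┃           ┃            ┃ ImageViewer        ┃  
     ┃           ┃           *┠────────────────────┨  
     ┃           ┃            ┃ █           █      ┃  
     ┃           ┃            ┃ ███ ███████ ███████┃  
     ┃           ┃**          ┃   █     █ █   █    ┃  
     ┃           ┃**          ┃██ █ ███ █ ███ █ ███┃  
     ┃           ┃**          ┃ █ █ █   █   █   █  ┃  
━━━━━┛           ┃            ┃ █ ███ █████ █████ █┃  
                 ┃            ┃ █     █   █   █   █┃  
                 ┗━━━━━━━━━━━━┃ ███████ █ ███ █ ███┃  
                              ┃     █   █   █ █    ┃  


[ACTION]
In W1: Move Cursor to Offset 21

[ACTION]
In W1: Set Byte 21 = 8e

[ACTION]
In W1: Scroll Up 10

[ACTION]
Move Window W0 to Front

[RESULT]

a7 64┃                                                
cf 72┃                                                
04 df┃                                                
8f e5┃           ┏━━━━━━━━━━━━━━━━━━━━━┓              
78 78┃           ┃ DrawingCanvas       ┃              
f1 90┃           ┠─────────────────────┨              
70 99┃           ┃+                    ┃              
     ┃           ┃                     ┃━━━━━━━━━━━┓  
     ┃           ┃                     ┃wer        ┃  
     ┃           ┃           **        ┃───────────┨  
     ┃           ┃             ****    ┃    █      ┃  
     ┃           ┃                 ****┃███ ███████┃  
     ┃           ┃**                   ┃█ █   █    ┃  
     ┃           ┃**                   ┃█ ███ █ ███┃  
     ┃           ┃**                   ┃█   █   █  ┃  
━━━━━┛           ┃                     ┃███ █████ █┃  
                 ┃                   ++┃  █   █   █┃  
                 ┗━━━━━━━━━━━━━━━━━━━━━┛█ ███ █ ███┃  
                              ┃     █   █   █ █    ┃  


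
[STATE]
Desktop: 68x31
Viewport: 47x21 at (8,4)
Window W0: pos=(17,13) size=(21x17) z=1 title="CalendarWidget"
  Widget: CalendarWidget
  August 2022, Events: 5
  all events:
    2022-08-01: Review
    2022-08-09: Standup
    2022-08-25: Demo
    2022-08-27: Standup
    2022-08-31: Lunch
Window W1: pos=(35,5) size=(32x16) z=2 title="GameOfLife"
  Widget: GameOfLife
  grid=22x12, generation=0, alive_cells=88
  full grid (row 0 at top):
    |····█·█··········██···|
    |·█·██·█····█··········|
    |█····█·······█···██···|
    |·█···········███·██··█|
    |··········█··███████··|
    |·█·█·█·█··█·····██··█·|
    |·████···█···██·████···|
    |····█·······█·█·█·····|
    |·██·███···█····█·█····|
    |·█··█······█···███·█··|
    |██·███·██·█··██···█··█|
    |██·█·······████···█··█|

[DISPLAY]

                                               
                           ┏━━━━━━━━━━━━━━━━━━━
                           ┃ GameOfLife        
                           ┠───────────────────
                           ┃Gen: 0             
                           ┃····█·█··········██
                           ┃·█·██·█····█·······
                           ┃█····█·······█···██
                           ┃·█···········███·██
         ┏━━━━━━━━━━━━━━━━━┃··········█··██████
         ┃ CalendarWidget  ┃·█·█·█·█··█·····██·
         ┠─────────────────┃·████···█···██·████
         ┃    August 2022  ┃····█·······█·█·█··
         ┃Mo Tu We Th Fr Sa┃·██·███···█····█·█·
         ┃ 1*  2  3  4  5  ┃·█··█······█···███·
         ┃ 8  9* 10 11 12 1┃██·███·██·█··██···█
         ┃15 16 17 18 19 20┗━━━━━━━━━━━━━━━━━━━
         ┃22 23 24 25* 26 27*┃                 
         ┃29 30 31*          ┃                 
         ┃                   ┃                 
         ┃                   ┃                 


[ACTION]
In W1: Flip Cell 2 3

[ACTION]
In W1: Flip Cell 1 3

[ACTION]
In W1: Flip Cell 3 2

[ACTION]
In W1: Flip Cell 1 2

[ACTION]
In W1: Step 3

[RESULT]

                                               
                           ┏━━━━━━━━━━━━━━━━━━━
                           ┃ GameOfLife        
                           ┠───────────────────
                           ┃Gen: 3             
                           ┃·███···············
                           ┃·██·█··············
                           ┃█···██······██··██·
                           ┃··████·····█·····██
         ┏━━━━━━━━━━━━━━━━━┃···█······██·█·····
         ┃ CalendarWidget  ┃█·█·······█████····
         ┠─────────────────┃█·█·······██·██···█
         ┃    August 2022  ┃·██···············█
         ┃Mo Tu We Th Fr Sa┃·█········█··█···██
         ┃ 1*  2  3  4  5  ┃··█·█·····█·██·····
         ┃ 8  9* 10 11 12 1┃·██·██·····██··████
         ┃15 16 17 18 19 20┗━━━━━━━━━━━━━━━━━━━
         ┃22 23 24 25* 26 27*┃                 
         ┃29 30 31*          ┃                 
         ┃                   ┃                 
         ┃                   ┃                 


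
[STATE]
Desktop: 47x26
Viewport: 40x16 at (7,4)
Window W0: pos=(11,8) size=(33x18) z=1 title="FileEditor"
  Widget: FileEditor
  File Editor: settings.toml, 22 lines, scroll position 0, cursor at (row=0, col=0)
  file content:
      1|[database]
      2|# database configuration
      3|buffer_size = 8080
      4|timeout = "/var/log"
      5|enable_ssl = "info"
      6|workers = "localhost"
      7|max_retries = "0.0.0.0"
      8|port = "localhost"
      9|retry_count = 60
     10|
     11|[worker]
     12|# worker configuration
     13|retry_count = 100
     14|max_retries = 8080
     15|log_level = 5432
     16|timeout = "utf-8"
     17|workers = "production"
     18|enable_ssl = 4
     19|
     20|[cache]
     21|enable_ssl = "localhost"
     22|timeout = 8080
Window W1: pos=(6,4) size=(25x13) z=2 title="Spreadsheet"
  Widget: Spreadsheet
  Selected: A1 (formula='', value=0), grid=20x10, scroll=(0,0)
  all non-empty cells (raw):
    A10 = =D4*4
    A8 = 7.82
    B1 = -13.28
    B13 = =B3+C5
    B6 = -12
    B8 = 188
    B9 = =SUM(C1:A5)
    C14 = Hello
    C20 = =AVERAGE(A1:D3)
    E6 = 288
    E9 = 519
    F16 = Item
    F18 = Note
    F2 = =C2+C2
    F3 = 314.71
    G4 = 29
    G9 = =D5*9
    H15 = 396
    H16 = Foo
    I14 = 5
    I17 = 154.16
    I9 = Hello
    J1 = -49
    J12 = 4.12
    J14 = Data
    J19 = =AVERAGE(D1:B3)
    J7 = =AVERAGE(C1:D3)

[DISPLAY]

━━━━━━━━━━━━━━━━━━━━━━━┓                
 Spreadsheet           ┃                
───────────────────────┨                
A1:                    ┃                
       A       B       ┃━━━━━━━━━━━━┓   
-----------------------┃            ┃   
  1      [0]  -13.28   ┃────────────┨   
  2        0       0   ┃           ▲┃   
  3        0       0   ┃ation      █┃   
  4        0       0   ┃           ░┃   
  5        0       0   ┃"          ░┃   
  6        0     -12   ┃           ░┃   
━━━━━━━━━━━━━━━━━━━━━━━┛t"         ░┃   
    ┃max_retries = "0.0.0.0"       ░┃   
    ┃port = "localhost"            ░┃   
    ┃retry_count = 60              ░┃   


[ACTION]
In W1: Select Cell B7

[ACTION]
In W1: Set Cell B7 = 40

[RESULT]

━━━━━━━━━━━━━━━━━━━━━━━┓                
 Spreadsheet           ┃                
───────────────────────┨                
B7: 40                 ┃                
       A       B       ┃━━━━━━━━━━━━┓   
-----------------------┃            ┃   
  1        0  -13.28   ┃────────────┨   
  2        0       0   ┃           ▲┃   
  3        0       0   ┃ation      █┃   
  4        0       0   ┃           ░┃   
  5        0       0   ┃"          ░┃   
  6        0     -12   ┃           ░┃   
━━━━━━━━━━━━━━━━━━━━━━━┛t"         ░┃   
    ┃max_retries = "0.0.0.0"       ░┃   
    ┃port = "localhost"            ░┃   
    ┃retry_count = 60              ░┃   


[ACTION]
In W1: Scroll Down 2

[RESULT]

━━━━━━━━━━━━━━━━━━━━━━━┓                
 Spreadsheet           ┃                
───────────────────────┨                
B7: 40                 ┃                
       A       B       ┃━━━━━━━━━━━━┓   
-----------------------┃            ┃   
  3        0       0   ┃────────────┨   
  4        0       0   ┃           ▲┃   
  5        0       0   ┃ation      █┃   
  6        0     -12   ┃           ░┃   
  7        0    [40]   ┃"          ░┃   
  8     7.82     188   ┃           ░┃   
━━━━━━━━━━━━━━━━━━━━━━━┛t"         ░┃   
    ┃max_retries = "0.0.0.0"       ░┃   
    ┃port = "localhost"            ░┃   
    ┃retry_count = 60              ░┃   


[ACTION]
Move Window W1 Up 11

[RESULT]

       A       B       ┃                
-----------------------┃                
  3        0       0   ┃                
  4        0       0   ┃                
  5        0       0   ┃━━━━━━━━━━━━┓   
  6        0     -12   ┃            ┃   
  7        0    [40]   ┃────────────┨   
  8     7.82     188   ┃           ▲┃   
━━━━━━━━━━━━━━━━━━━━━━━┛ation      █┃   
    ┃buffer_size = 8080            ░┃   
    ┃timeout = "/var/log"          ░┃   
    ┃enable_ssl = "info"           ░┃   
    ┃workers = "localhost"         ░┃   
    ┃max_retries = "0.0.0.0"       ░┃   
    ┃port = "localhost"            ░┃   
    ┃retry_count = 60              ░┃   


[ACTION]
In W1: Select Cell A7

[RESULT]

       A       B       ┃                
-----------------------┃                
  3        0       0   ┃                
  4        0       0   ┃                
  5        0       0   ┃━━━━━━━━━━━━┓   
  6        0     -12   ┃            ┃   
  7      [0]      40   ┃────────────┨   
  8     7.82     188   ┃           ▲┃   
━━━━━━━━━━━━━━━━━━━━━━━┛ation      █┃   
    ┃buffer_size = 8080            ░┃   
    ┃timeout = "/var/log"          ░┃   
    ┃enable_ssl = "info"           ░┃   
    ┃workers = "localhost"         ░┃   
    ┃max_retries = "0.0.0.0"       ░┃   
    ┃port = "localhost"            ░┃   
    ┃retry_count = 60              ░┃   


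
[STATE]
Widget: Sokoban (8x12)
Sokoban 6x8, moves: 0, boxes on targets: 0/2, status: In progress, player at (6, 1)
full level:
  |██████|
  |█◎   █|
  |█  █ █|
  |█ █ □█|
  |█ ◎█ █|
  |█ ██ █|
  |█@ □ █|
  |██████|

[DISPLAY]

██████  
█◎   █  
█  █ █  
█ █ □█  
█ ◎█ █  
█ ██ █  
█@ □ █  
██████  
Moves: 0
        
        
        


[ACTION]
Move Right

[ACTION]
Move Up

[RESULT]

██████  
█◎   █  
█  █ █  
█ █ □█  
█ ◎█ █  
█ ██ █  
█ @□ █  
██████  
Moves: 1
        
        
        


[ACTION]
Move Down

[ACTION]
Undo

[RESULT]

██████  
█◎   █  
█  █ █  
█ █ □█  
█ ◎█ █  
█ ██ █  
█@ □ █  
██████  
Moves: 0
        
        
        


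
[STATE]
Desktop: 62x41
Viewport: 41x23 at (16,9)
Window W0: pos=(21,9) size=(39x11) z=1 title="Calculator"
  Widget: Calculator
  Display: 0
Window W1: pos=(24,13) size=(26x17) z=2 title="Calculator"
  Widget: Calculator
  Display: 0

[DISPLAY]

     ┏━━━━━━━━━━━━━━━━━━━━━━━━━━━━━━━━━━━
     ┃ Calculator                        
     ┠───────────────────────────────────
     ┃                                   
     ┃┌─┏━━━━━━━━━━━━━━━━━━━━━━━━┓       
     ┃│ ┃ Calculator             ┃       
     ┃├─┠────────────────────────┨       
     ┃│ ┃                       0┃       
     ┃├─┃┌───┬───┬───┬───┐       ┃       
     ┃│ ┃│ 7 │ 8 │ 9 │ ÷ │       ┃       
     ┗━━┃├───┼───┼───┼───┤       ┃━━━━━━━
        ┃│ 4 │ 5 │ 6 │ × │       ┃       
        ┃├───┼───┼───┼───┤       ┃       
        ┃│ 1 │ 2 │ 3 │ - │       ┃       
        ┃├───┼───┼───┼───┤       ┃       
        ┃│ 0 │ . │ = │ + │       ┃       
        ┃├───┼───┼───┼───┤       ┃       
        ┃│ C │ MC│ MR│ M+│       ┃       
        ┃└───┴───┴───┴───┘       ┃       
        ┃                        ┃       
        ┗━━━━━━━━━━━━━━━━━━━━━━━━┛       
                                         
                                         


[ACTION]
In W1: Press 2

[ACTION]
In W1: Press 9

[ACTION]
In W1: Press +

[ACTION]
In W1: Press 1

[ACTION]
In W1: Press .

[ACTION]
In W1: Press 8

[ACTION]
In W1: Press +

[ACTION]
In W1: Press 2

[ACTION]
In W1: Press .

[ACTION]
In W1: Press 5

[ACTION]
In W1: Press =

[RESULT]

     ┏━━━━━━━━━━━━━━━━━━━━━━━━━━━━━━━━━━━
     ┃ Calculator                        
     ┠───────────────────────────────────
     ┃                                   
     ┃┌─┏━━━━━━━━━━━━━━━━━━━━━━━━┓       
     ┃│ ┃ Calculator             ┃       
     ┃├─┠────────────────────────┨       
     ┃│ ┃                    33.3┃       
     ┃├─┃┌───┬───┬───┬───┐       ┃       
     ┃│ ┃│ 7 │ 8 │ 9 │ ÷ │       ┃       
     ┗━━┃├───┼───┼───┼───┤       ┃━━━━━━━
        ┃│ 4 │ 5 │ 6 │ × │       ┃       
        ┃├───┼───┼───┼───┤       ┃       
        ┃│ 1 │ 2 │ 3 │ - │       ┃       
        ┃├───┼───┼───┼───┤       ┃       
        ┃│ 0 │ . │ = │ + │       ┃       
        ┃├───┼───┼───┼───┤       ┃       
        ┃│ C │ MC│ MR│ M+│       ┃       
        ┃└───┴───┴───┴───┘       ┃       
        ┃                        ┃       
        ┗━━━━━━━━━━━━━━━━━━━━━━━━┛       
                                         
                                         


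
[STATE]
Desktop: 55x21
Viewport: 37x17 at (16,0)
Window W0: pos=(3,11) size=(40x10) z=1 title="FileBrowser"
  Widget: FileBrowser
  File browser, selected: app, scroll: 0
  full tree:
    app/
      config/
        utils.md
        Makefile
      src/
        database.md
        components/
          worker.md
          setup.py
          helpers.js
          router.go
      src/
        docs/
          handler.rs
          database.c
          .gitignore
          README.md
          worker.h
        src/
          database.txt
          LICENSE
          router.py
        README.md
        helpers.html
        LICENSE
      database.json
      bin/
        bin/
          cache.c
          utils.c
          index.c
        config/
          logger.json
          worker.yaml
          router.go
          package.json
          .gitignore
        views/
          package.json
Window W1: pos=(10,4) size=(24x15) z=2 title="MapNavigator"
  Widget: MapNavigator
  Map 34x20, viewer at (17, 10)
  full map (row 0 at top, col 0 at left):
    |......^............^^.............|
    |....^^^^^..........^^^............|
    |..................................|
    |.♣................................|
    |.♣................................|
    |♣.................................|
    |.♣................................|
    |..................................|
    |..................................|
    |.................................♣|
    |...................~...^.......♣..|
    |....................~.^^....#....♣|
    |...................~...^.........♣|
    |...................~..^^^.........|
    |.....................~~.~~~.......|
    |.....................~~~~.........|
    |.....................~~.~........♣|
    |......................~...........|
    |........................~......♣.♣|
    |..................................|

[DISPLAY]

                                     
                                     
                                     
                                     
━━━━━━━━━━━━━━━━━┓                   
avigator         ┃                   
─────────────────┨                   
.................┃                   
.................┃                   
.................┃                   
.................┃                   
.................┃━━━━━━━━┓          
......@.~...^....┃        ┃          
.........~.^^....┃────────┨          
........~...^....┃        ┃          
........~..^^^...┃        ┃          
..........~~.~~~.┃        ┃          


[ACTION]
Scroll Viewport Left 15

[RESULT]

                                     
                                     
                                     
                                     
         ┏━━━━━━━━━━━━━━━━━━━━━━┓    
         ┃ MapNavigator         ┃    
         ┠──────────────────────┨    
         ┃......................┃    
         ┃......................┃    
         ┃......................┃    
         ┃......................┃    
  ┏━━━━━━┃......................┃━━━━
  ┃ FileB┃...........@.~...^....┃    
  ┠──────┃..............~.^^....┃────
  ┃> [-] ┃.............~...^....┃    
  ┃    [+┃.............~..^^^...┃    
  ┃    [+┃...............~~.~~~.┃    


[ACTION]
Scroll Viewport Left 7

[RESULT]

                                     
                                     
                                     
                                     
          ┏━━━━━━━━━━━━━━━━━━━━━━┓   
          ┃ MapNavigator         ┃   
          ┠──────────────────────┨   
          ┃......................┃   
          ┃......................┃   
          ┃......................┃   
          ┃......................┃   
   ┏━━━━━━┃......................┃━━━
   ┃ FileB┃...........@.~...^....┃   
   ┠──────┃..............~.^^....┃───
   ┃> [-] ┃.............~...^....┃   
   ┃    [+┃.............~..^^^...┃   
   ┃    [+┃...............~~.~~~.┃   


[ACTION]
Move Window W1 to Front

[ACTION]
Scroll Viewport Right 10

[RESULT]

                                     
                                     
                                     
                                     
┏━━━━━━━━━━━━━━━━━━━━━━┓             
┃ MapNavigator         ┃             
┠──────────────────────┨             
┃......................┃             
┃......................┃             
┃......................┃             
┃......................┃             
┃......................┃━━━━━━━━┓    
┃...........@.~...^....┃        ┃    
┃..............~.^^....┃────────┨    
┃.............~...^....┃        ┃    
┃.............~..^^^...┃        ┃    
┃...............~~.~~~.┃        ┃    


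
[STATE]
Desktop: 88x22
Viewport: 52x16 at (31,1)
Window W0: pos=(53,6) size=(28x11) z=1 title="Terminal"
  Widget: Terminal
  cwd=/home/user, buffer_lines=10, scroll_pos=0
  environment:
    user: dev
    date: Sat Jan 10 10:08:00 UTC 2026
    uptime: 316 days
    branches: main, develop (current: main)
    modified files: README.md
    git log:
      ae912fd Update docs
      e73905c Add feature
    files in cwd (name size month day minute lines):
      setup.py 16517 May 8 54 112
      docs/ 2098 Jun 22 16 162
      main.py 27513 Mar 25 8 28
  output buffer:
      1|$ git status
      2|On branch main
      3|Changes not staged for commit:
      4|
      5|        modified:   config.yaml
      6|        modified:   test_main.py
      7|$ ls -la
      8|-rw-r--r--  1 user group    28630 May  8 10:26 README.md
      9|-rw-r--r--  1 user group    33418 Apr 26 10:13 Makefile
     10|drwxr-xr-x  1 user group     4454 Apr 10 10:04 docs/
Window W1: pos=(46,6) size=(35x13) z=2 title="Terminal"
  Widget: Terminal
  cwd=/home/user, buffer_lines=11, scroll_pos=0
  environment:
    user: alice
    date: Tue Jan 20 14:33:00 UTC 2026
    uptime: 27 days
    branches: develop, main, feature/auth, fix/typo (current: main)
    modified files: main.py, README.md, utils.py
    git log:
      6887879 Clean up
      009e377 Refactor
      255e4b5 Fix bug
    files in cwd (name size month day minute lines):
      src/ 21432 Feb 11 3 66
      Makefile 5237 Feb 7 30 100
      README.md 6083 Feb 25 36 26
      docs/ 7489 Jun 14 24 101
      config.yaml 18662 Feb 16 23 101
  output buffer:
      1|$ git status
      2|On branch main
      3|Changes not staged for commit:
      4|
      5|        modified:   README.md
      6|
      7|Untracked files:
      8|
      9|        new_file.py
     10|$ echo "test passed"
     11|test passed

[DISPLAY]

                                                    
                                                    
                                                    
                                                    
                                                    
               ┏━━━━━━━━━━━━━━━━━━━━━━━━━━━━━━━━━┓  
               ┃ Terminal                        ┃  
               ┠─────────────────────────────────┨  
               ┃$ git status                     ┃  
               ┃On branch main                   ┃  
               ┃Changes not staged for commit:   ┃  
               ┃                                 ┃  
               ┃        modified:   README.md    ┃  
               ┃                                 ┃  
               ┃Untracked files:                 ┃  
               ┃                                 ┃  


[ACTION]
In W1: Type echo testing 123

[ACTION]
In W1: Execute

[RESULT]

                                                    
                                                    
                                                    
                                                    
                                                    
               ┏━━━━━━━━━━━━━━━━━━━━━━━━━━━━━━━━━┓  
               ┃ Terminal                        ┃  
               ┠─────────────────────────────────┨  
               ┃                                 ┃  
               ┃Untracked files:                 ┃  
               ┃                                 ┃  
               ┃        new_file.py              ┃  
               ┃$ echo "test passed"             ┃  
               ┃test passed                      ┃  
               ┃$ echo testing 123               ┃  
               ┃testing 123                      ┃  


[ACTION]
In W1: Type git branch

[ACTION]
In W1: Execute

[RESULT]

                                                    
                                                    
                                                    
                                                    
                                                    
               ┏━━━━━━━━━━━━━━━━━━━━━━━━━━━━━━━━━┓  
               ┃ Terminal                        ┃  
               ┠─────────────────────────────────┨  
               ┃test passed                      ┃  
               ┃$ echo testing 123               ┃  
               ┃testing 123                      ┃  
               ┃$ git branch                     ┃  
               ┃  develop                        ┃  
               ┃* main                           ┃  
               ┃  feature/auth                   ┃  
               ┃  fix/typo                       ┃  


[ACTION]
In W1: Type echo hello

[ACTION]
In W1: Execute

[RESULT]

                                                    
                                                    
                                                    
                                                    
                                                    
               ┏━━━━━━━━━━━━━━━━━━━━━━━━━━━━━━━━━┓  
               ┃ Terminal                        ┃  
               ┠─────────────────────────────────┨  
               ┃testing 123                      ┃  
               ┃$ git branch                     ┃  
               ┃  develop                        ┃  
               ┃* main                           ┃  
               ┃  feature/auth                   ┃  
               ┃  fix/typo                       ┃  
               ┃$ echo hello                     ┃  
               ┃hello                            ┃  
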